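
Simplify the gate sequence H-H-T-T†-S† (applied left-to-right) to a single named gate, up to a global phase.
S†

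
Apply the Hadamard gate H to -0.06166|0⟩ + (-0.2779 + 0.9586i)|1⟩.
(-0.2401 + 0.6778i)|0⟩ + (0.1529 - 0.6778i)|1⟩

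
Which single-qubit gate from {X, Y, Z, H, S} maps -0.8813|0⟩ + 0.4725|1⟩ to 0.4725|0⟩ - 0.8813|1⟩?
X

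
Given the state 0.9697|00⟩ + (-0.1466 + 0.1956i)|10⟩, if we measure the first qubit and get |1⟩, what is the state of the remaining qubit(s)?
(-0.5997 + 0.8002i)|0⟩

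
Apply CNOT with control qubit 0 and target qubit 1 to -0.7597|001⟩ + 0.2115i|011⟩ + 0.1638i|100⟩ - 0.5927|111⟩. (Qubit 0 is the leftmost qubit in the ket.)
-0.7597|001⟩ + 0.2115i|011⟩ - 0.5927|101⟩ + 0.1638i|110⟩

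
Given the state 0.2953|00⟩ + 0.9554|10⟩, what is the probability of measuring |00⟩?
0.0872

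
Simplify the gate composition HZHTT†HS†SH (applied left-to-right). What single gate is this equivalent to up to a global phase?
X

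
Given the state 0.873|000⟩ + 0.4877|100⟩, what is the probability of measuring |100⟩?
0.2379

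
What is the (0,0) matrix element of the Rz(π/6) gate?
(0.9659 - 0.2588i)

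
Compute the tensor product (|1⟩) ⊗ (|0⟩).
|10⟩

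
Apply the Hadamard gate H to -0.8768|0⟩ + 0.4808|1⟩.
-0.28|0⟩ - 0.96|1⟩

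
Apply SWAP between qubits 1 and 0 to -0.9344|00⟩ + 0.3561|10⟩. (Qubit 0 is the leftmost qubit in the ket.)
-0.9344|00⟩ + 0.3561|01⟩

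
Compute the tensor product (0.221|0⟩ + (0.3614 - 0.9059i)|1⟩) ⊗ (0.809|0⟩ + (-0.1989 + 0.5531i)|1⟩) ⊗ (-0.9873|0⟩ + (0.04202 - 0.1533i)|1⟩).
-0.1765|000⟩ + (0.007513 - 0.02741i)|001⟩ + (0.0434 - 0.1207i)|010⟩ + (0.01689 + 0.01187i)|011⟩ + (-0.2887 + 0.7236i)|100⟩ + (-0.1001 - 0.07562i)|101⟩ + (-0.4237 - 0.3752i)|110⟩ + (0.0763 - 0.04982i)|111⟩

amp(|b₁b₂…⟩) = product of the factor amplitudes for bits b₁, b₂, …; only kets whose every factor amplitude is nonzero survive.
|000⟩: (0.221)(0.809)(-0.9873) = -0.1765
|001⟩: (0.221)(0.809)(0.04202 - 0.1533i) = (0.007513 - 0.02741i)
|010⟩: (0.221)(-0.1989 + 0.5531i)(-0.9873) = (0.0434 - 0.1207i)
|011⟩: (0.221)(-0.1989 + 0.5531i)(0.04202 - 0.1533i) = (0.01689 + 0.01187i)
|100⟩: (0.3614 - 0.9059i)(0.809)(-0.9873) = (-0.2887 + 0.7236i)
|101⟩: (0.3614 - 0.9059i)(0.809)(0.04202 - 0.1533i) = (-0.1001 - 0.07562i)
|110⟩: (0.3614 - 0.9059i)(-0.1989 + 0.5531i)(-0.9873) = (-0.4237 - 0.3752i)
|111⟩: (0.3614 - 0.9059i)(-0.1989 + 0.5531i)(0.04202 - 0.1533i) = (0.0763 - 0.04982i)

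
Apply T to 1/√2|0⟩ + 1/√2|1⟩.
1/√2|0⟩ + (1/2 + (1/2)i)|1⟩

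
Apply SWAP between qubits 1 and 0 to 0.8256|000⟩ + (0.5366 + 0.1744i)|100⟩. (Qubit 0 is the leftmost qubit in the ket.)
0.8256|000⟩ + (0.5366 + 0.1744i)|010⟩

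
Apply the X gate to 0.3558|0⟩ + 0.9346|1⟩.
0.9346|0⟩ + 0.3558|1⟩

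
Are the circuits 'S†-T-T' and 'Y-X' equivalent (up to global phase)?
No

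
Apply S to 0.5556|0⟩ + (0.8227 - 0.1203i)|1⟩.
0.5556|0⟩ + (0.1203 + 0.8227i)|1⟩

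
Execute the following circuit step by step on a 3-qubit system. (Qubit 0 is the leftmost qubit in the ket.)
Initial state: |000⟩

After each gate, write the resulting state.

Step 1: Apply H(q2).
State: 1/√2|000⟩ + 1/√2|001⟩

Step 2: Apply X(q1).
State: 1/√2|010⟩ + 1/√2|011⟩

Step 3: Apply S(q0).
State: 1/√2|010⟩ + 1/√2|011⟩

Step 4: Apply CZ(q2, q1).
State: 1/√2|010⟩ - 1/√2|011⟩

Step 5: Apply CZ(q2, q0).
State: 1/√2|010⟩ - 1/√2|011⟩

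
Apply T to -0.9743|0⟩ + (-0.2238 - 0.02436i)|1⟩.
-0.9743|0⟩ + (-0.141 - 0.1755i)|1⟩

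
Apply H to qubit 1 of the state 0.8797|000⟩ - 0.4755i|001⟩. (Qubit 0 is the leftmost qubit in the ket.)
0.622|000⟩ - 0.3362i|001⟩ + 0.622|010⟩ - 0.3362i|011⟩

H on qubit 1 mixes each pair of kets that differ only in qubit 1: amplitudes (a, b) of (|…0…⟩, |…1…⟩) become ((a + b)/√2, (a − b)/√2). Kets absent from the input have amplitude 0.
(|000⟩, |010⟩): (a, b) = (0.8797, 0) → (0.622, 0.622)
(|001⟩, |011⟩): (a, b) = (-0.4755i, 0) → (-0.3362i, -0.3362i)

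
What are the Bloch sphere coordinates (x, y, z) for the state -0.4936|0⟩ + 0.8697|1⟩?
(-0.8586, 0, -0.5127)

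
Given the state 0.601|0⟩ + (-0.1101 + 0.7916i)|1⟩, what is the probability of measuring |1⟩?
0.6388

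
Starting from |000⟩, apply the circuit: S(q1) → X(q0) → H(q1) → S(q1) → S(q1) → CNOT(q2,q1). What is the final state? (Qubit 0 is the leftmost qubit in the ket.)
1/√2|100⟩ - 1/√2|110⟩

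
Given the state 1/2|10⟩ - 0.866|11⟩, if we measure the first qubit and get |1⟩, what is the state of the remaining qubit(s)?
0.5|0⟩ - 0.866|1⟩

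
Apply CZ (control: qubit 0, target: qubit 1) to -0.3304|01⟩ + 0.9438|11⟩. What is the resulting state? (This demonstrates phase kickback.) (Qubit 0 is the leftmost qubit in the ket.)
-0.3304|01⟩ - 0.9438|11⟩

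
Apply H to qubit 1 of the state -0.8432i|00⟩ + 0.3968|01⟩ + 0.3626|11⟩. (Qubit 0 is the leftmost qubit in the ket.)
(0.2806 - 0.5962i)|00⟩ + (-0.2806 - 0.5962i)|01⟩ + 0.2564|10⟩ - 0.2564|11⟩

H on qubit 1 mixes each pair of kets that differ only in qubit 1: amplitudes (a, b) of (|…0…⟩, |…1…⟩) become ((a + b)/√2, (a − b)/√2). Kets absent from the input have amplitude 0.
(|00⟩, |01⟩): (a, b) = (-0.8432i, 0.3968) → ((0.2806 - 0.5962i), (-0.2806 - 0.5962i))
(|10⟩, |11⟩): (a, b) = (0, 0.3626) → (0.2564, -0.2564)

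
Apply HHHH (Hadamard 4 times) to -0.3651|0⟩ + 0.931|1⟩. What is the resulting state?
-0.3651|0⟩ + 0.931|1⟩

H² = I, so an even number of Hadamards cancels: H^4 = I and the state is unchanged.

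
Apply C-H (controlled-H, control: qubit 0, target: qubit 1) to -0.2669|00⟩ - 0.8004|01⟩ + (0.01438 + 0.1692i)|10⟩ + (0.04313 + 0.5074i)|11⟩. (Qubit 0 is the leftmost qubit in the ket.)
-0.2669|00⟩ - 0.8004|01⟩ + (0.04067 + 0.4784i)|10⟩ + (-0.02033 - 0.2391i)|11⟩

C-H leaves the control-|0⟩ kets |00⟩, |01⟩ unchanged and applies H to qubit 1 on the control-|1⟩ pair (|10⟩, |11⟩).
H = [[1/√2, 1/√2], [1/√2, -1/√2]].
With a = amp(|10⟩) = (0.01438 + 0.1692i) and b = amp(|11⟩) = (0.04313 + 0.5074i):
new amp(|10⟩) = (1/√2)·a + (1/√2)·b = (0.04067 + 0.4784i)
new amp(|11⟩) = (1/√2)·a + (-1/√2)·b = (-0.02033 - 0.2391i)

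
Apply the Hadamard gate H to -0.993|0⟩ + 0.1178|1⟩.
-0.6189|0⟩ - 0.7855|1⟩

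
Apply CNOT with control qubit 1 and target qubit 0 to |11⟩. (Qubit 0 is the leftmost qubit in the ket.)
|01⟩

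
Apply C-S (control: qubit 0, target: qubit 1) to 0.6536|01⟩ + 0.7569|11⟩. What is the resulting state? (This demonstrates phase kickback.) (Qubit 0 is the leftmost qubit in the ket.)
0.6536|01⟩ + 0.7569i|11⟩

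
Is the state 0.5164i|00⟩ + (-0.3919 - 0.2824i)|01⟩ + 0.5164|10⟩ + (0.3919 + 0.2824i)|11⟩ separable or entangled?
Entangled

Writing the state as a|00⟩ + b|01⟩ + c|10⟩ + d|11⟩, it is a product state iff ad − bc = 0.
Here (a, b, c, d) = (0.5164i, (-0.3919 - 0.2824i), 0.5164, (0.3919 + 0.2824i)): ad − bc = (0.5164i)(0.3919 + 0.2824i) − (-0.3919 - 0.2824i)(0.5164) = (0.05655 + 0.3482i) ≠ 0, so the state is entangled.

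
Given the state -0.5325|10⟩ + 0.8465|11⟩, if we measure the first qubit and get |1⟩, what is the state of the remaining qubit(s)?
-0.5325|0⟩ + 0.8464|1⟩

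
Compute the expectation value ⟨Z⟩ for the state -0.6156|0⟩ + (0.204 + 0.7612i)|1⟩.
-0.2421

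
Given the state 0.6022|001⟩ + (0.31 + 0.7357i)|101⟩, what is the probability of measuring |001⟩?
0.3626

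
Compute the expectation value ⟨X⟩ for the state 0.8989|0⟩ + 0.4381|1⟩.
0.7876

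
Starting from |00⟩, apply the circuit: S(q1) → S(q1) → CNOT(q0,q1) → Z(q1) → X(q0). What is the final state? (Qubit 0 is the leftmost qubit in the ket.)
|10⟩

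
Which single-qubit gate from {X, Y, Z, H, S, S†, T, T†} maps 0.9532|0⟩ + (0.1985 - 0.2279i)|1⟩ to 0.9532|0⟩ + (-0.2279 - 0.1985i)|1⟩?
S†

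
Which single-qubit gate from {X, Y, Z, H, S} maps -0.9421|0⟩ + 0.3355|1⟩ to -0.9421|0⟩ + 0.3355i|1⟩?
S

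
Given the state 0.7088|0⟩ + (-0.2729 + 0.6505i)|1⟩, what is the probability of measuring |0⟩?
0.5024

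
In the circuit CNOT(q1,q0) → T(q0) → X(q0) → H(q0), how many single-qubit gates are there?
3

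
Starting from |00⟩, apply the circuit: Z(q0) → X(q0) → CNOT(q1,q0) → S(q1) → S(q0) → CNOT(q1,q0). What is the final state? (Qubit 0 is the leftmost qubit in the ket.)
i|10⟩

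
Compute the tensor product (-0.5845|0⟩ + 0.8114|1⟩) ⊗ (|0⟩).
-0.5845|00⟩ + 0.8114|10⟩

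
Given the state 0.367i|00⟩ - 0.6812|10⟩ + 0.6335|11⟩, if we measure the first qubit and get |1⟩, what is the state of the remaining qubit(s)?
-0.7323|0⟩ + 0.681|1⟩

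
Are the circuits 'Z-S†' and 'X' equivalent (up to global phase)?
No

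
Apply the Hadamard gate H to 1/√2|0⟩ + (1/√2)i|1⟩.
(1/2 + (1/2)i)|0⟩ + (1/2 - (1/2)i)|1⟩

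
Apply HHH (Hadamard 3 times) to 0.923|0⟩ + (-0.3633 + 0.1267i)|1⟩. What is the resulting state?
(0.3958 + 0.08959i)|0⟩ + (0.9096 - 0.08959i)|1⟩

H² = I, so H^3 = H: a single Hadamard. With (a, b) = (0.923, (-0.3633 + 0.1267i)), H gives ((a + b)/√2, (a − b)/√2) = ((0.3958 + 0.08959i), (0.9096 - 0.08959i)).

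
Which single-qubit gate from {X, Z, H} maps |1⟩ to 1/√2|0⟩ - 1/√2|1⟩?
H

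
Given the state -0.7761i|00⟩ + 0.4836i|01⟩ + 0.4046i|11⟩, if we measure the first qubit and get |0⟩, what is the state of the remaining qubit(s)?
-0.8487i|0⟩ + 0.5288i|1⟩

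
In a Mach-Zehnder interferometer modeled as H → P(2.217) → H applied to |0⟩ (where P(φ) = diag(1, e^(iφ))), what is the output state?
(0.1989 + 0.3992i)|0⟩ + (0.8011 - 0.3992i)|1⟩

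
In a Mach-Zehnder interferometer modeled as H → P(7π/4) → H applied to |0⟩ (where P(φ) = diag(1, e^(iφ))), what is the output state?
(0.8536 - (1/√8)i)|0⟩ + (0.1464 + (1/√8)i)|1⟩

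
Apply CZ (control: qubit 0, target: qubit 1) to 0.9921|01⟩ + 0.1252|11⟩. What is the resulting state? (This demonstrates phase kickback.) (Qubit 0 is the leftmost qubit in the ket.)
0.9921|01⟩ - 0.1252|11⟩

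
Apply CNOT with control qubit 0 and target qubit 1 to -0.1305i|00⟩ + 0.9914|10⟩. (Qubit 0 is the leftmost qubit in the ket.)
-0.1305i|00⟩ + 0.9914|11⟩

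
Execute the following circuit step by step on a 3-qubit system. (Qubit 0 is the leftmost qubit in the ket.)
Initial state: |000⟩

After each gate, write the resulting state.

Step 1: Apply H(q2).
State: 1/√2|000⟩ + 1/√2|001⟩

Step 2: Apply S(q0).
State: 1/√2|000⟩ + 1/√2|001⟩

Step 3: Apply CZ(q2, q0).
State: 1/√2|000⟩ + 1/√2|001⟩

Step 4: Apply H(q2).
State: |000⟩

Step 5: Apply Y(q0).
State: i|100⟩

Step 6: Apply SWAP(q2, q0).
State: i|001⟩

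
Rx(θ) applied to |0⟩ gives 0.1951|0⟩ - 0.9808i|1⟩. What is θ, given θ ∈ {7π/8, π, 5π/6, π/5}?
7π/8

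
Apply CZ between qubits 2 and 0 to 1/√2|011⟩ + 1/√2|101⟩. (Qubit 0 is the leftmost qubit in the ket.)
1/√2|011⟩ - 1/√2|101⟩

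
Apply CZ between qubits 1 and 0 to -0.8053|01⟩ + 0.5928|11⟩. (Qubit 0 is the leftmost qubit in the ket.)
-0.8053|01⟩ - 0.5928|11⟩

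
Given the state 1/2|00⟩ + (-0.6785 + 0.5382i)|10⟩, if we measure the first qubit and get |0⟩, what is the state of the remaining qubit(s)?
|0⟩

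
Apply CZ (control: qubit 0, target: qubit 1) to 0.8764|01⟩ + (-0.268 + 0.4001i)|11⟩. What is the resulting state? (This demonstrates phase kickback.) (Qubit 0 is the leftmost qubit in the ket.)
0.8764|01⟩ + (0.268 - 0.4001i)|11⟩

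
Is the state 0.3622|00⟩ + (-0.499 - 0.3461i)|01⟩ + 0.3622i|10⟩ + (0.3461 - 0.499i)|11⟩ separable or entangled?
Separable

Writing the state as a|00⟩ + b|01⟩ + c|10⟩ + d|11⟩, it is a product state iff ad − bc = 0.
Here (a, b, c, d) = (0.3622, (-0.499 - 0.3461i), 0.3622i, (0.3461 - 0.499i)): ad − bc = (0.3622)(0.3461 - 0.499i) − (-0.499 - 0.3461i)(0.3622i) = 0, so the state is separable.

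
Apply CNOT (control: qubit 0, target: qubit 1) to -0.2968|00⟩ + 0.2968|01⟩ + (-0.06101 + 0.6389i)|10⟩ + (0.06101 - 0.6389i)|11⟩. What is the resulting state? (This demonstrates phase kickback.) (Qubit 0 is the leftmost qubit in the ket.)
-0.2968|00⟩ + 0.2968|01⟩ + (0.06101 - 0.6389i)|10⟩ + (-0.06101 + 0.6389i)|11⟩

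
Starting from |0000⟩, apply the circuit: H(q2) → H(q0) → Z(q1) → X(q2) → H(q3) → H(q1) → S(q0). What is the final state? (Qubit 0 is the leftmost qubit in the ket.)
0.25|0000⟩ + 0.25|0001⟩ + 0.25|0010⟩ + 0.25|0011⟩ + 0.25|0100⟩ + 0.25|0101⟩ + 0.25|0110⟩ + 0.25|0111⟩ + 0.25i|1000⟩ + 0.25i|1001⟩ + 0.25i|1010⟩ + 0.25i|1011⟩ + 0.25i|1100⟩ + 0.25i|1101⟩ + 0.25i|1110⟩ + 0.25i|1111⟩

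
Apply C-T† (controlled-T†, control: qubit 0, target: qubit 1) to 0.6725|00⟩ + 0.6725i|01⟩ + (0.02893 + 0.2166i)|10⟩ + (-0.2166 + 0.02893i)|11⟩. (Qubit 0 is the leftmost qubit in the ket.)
0.6725|00⟩ + 0.6725i|01⟩ + (0.02893 + 0.2166i)|10⟩ + (-0.1327 + 0.1736i)|11⟩

C-T† leaves the control-|0⟩ kets |00⟩, |01⟩ unchanged and applies T† to qubit 1 on the control-|1⟩ pair (|10⟩, |11⟩).
T† = [[1, 0], [0, (1/√2 - (1/√2)i)]].
With a = amp(|10⟩) = (0.02893 + 0.2166i) and b = amp(|11⟩) = (-0.2166 + 0.02893i):
new amp(|10⟩) = (1)·a = (0.02893 + 0.2166i)
new amp(|11⟩) = (1/√2 - (1/√2)i)·b = (-0.1327 + 0.1736i)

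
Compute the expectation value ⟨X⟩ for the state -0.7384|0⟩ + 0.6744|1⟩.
-0.996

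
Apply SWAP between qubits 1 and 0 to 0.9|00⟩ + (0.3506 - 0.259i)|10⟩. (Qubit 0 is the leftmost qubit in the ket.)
0.9|00⟩ + (0.3506 - 0.259i)|01⟩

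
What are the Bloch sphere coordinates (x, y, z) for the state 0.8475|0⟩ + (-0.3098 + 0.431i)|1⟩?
(-0.5251, 0.7305, 0.4365)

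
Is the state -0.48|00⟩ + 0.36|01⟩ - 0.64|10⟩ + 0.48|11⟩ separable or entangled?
Separable

Writing the state as a|00⟩ + b|01⟩ + c|10⟩ + d|11⟩, it is a product state iff ad − bc = 0.
Here (a, b, c, d) = (-0.48, 0.36, -0.64, 0.48): ad − bc = (-0.48)(0.48) − (0.36)(-0.64) = 0, so the state is separable.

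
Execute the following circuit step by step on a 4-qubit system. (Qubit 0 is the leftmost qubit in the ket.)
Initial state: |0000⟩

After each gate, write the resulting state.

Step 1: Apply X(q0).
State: |1000⟩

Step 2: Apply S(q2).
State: |1000⟩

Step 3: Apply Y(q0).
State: -i|0000⟩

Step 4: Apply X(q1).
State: -i|0100⟩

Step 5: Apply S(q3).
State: -i|0100⟩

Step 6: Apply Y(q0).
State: |1100⟩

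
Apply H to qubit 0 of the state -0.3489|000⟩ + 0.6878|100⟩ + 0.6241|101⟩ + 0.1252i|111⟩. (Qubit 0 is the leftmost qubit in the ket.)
0.2396|000⟩ + 0.4413|001⟩ + 0.08853i|011⟩ - 0.7331|100⟩ - 0.4413|101⟩ - 0.08853i|111⟩

H on qubit 0 mixes each pair of kets that differ only in qubit 0: amplitudes (a, b) of (|…0…⟩, |…1…⟩) become ((a + b)/√2, (a − b)/√2). Kets absent from the input have amplitude 0.
(|000⟩, |100⟩): (a, b) = (-0.3489, 0.6878) → (0.2396, -0.7331)
(|001⟩, |101⟩): (a, b) = (0, 0.6241) → (0.4413, -0.4413)
(|011⟩, |111⟩): (a, b) = (0, 0.1252i) → (0.08853i, -0.08853i)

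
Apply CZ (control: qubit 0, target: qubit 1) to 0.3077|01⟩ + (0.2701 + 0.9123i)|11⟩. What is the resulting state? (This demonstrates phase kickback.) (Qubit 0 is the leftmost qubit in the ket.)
0.3077|01⟩ + (-0.2701 - 0.9123i)|11⟩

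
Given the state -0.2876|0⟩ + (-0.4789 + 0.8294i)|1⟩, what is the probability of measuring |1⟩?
0.9172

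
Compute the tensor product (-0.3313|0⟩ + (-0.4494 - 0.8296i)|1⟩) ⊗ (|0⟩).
-0.3313|00⟩ + (-0.4494 - 0.8296i)|10⟩

amp(|b₁b₂…⟩) = product of the factor amplitudes for bits b₁, b₂, …; only kets whose every factor amplitude is nonzero survive.
|00⟩: (-0.3313)(1) = -0.3313
|10⟩: (-0.4494 - 0.8296i)(1) = (-0.4494 - 0.8296i)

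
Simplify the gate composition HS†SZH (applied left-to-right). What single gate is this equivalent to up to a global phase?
X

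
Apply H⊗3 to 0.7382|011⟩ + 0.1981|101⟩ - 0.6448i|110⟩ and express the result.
(0.331 - 0.228i)|000⟩ + (-0.331 - 0.228i)|001⟩ + (-0.191 + 0.228i)|010⟩ + (0.191 + 0.228i)|011⟩ + (0.191 + 0.228i)|100⟩ + (-0.191 + 0.228i)|101⟩ + (-0.331 - 0.228i)|110⟩ + (0.331 - 0.228i)|111⟩

H⊗3 gives amp(|y⟩) = (1/2√2) Σ_x (−1)^(x·y) amp(|x⟩), where x·y is the number of positions in which both x and y have a 1.
|000⟩: (0.7382 + 0.1981 - 0.6448i)/(2√2) = (0.331 - 0.228i)
|001⟩: (-0.7382 - 0.1981 - 0.6448i)/(2√2) = (-0.331 - 0.228i)
|010⟩: (-0.7382 + 0.1981 + 0.6448i)/(2√2) = (-0.191 + 0.228i)
|011⟩: (0.7382 - 0.1981 + 0.6448i)/(2√2) = (0.191 + 0.228i)
|100⟩: (0.7382 - 0.1981 + 0.6448i)/(2√2) = (0.191 + 0.228i)
|101⟩: (-0.7382 + 0.1981 + 0.6448i)/(2√2) = (-0.191 + 0.228i)
|110⟩: (-0.7382 - 0.1981 - 0.6448i)/(2√2) = (-0.331 - 0.228i)
|111⟩: (0.7382 + 0.1981 - 0.6448i)/(2√2) = (0.331 - 0.228i)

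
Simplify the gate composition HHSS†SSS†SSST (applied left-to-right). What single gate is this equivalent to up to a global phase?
T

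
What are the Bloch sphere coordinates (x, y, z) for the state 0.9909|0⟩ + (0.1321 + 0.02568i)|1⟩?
(0.2618, 0.05089, 0.9638)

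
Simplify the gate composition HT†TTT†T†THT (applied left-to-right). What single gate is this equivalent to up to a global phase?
T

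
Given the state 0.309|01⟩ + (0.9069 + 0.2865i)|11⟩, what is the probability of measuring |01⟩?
0.09548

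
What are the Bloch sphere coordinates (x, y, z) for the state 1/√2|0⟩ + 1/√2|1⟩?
(1, 0, 0)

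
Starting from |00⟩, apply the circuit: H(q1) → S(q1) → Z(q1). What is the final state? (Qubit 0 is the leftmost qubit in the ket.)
1/√2|00⟩ - (1/√2)i|01⟩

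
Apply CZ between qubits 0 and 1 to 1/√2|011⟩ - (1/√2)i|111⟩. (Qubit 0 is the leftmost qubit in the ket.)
1/√2|011⟩ + (1/√2)i|111⟩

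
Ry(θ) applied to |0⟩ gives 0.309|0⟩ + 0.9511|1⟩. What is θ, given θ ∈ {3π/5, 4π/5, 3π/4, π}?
4π/5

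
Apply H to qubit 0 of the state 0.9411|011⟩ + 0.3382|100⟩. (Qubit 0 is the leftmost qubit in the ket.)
0.2391|000⟩ + 0.6655|011⟩ - 0.2391|100⟩ + 0.6655|111⟩

H on qubit 0 mixes each pair of kets that differ only in qubit 0: amplitudes (a, b) of (|…0…⟩, |…1…⟩) become ((a + b)/√2, (a − b)/√2). Kets absent from the input have amplitude 0.
(|000⟩, |100⟩): (a, b) = (0, 0.3382) → (0.2391, -0.2391)
(|011⟩, |111⟩): (a, b) = (0.9411, 0) → (0.6655, 0.6655)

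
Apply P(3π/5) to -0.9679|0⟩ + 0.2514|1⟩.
-0.9679|0⟩ + (-0.07769 + 0.2391i)|1⟩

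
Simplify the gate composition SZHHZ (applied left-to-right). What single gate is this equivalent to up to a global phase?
S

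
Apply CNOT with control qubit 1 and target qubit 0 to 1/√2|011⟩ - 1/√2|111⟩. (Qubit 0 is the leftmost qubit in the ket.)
-1/√2|011⟩ + 1/√2|111⟩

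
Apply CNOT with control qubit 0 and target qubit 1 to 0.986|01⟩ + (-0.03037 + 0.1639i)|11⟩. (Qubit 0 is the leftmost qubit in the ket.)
0.986|01⟩ + (-0.03037 + 0.1639i)|10⟩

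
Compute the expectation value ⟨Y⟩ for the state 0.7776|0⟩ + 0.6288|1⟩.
0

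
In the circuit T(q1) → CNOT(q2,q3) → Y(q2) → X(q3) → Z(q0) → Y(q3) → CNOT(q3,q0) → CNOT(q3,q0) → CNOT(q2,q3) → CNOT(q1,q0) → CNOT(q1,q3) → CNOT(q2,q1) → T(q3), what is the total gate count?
13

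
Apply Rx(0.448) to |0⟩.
0.975|0⟩ - 0.2221i|1⟩

Rx(0.448) = [[cos(θ/2), −i·sin(θ/2)], [−i·sin(θ/2), cos(θ/2)]]; θ = 0.448, cos(θ/2) ≈ 0.975017, sin(θ/2) ≈ 0.222131.
With a = amp(|0⟩) = 1 and b = amp(|1⟩) = 0:
new amp(|0⟩) = (0.975017)·a + (-0.222131i)·b = 0.975
new amp(|1⟩) = (-0.222131i)·a + (0.975017)·b = -0.2221i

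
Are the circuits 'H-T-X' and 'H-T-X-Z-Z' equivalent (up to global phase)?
Yes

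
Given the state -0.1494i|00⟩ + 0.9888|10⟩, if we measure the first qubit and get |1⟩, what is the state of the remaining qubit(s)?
|0⟩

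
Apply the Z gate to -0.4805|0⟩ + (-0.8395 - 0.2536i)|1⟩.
-0.4805|0⟩ + (0.8395 + 0.2536i)|1⟩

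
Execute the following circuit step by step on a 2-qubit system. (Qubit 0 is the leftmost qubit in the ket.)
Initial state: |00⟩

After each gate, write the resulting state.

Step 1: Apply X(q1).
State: |01⟩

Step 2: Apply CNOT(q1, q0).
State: |11⟩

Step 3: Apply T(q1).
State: (1/√2 + (1/√2)i)|11⟩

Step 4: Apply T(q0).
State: i|11⟩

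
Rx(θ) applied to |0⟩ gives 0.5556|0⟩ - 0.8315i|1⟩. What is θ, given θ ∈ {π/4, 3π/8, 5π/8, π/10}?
5π/8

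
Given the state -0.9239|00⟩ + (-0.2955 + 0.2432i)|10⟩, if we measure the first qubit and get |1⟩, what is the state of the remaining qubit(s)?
(-0.7721 + 0.6355i)|0⟩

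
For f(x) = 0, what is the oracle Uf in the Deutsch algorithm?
I ⊗ I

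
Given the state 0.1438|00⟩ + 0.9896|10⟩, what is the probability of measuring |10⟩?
0.9793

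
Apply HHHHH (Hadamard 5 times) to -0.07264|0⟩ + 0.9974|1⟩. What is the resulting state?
0.6539|0⟩ - 0.7566|1⟩

H² = I, so H^5 = H: a single Hadamard. With (a, b) = (-0.07264, 0.9974), H gives ((a + b)/√2, (a − b)/√2) = (0.6539, -0.7566).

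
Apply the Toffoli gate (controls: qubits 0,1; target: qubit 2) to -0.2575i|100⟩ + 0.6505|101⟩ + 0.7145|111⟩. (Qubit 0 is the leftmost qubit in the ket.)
-0.2575i|100⟩ + 0.6505|101⟩ + 0.7145|110⟩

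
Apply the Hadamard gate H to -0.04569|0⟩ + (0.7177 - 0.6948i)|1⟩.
(0.4752 - 0.4913i)|0⟩ + (-0.5398 + 0.4913i)|1⟩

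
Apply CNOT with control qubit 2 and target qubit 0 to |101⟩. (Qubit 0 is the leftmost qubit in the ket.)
|001⟩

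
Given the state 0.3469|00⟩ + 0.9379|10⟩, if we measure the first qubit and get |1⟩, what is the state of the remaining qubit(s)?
|0⟩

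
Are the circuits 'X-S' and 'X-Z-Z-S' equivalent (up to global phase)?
Yes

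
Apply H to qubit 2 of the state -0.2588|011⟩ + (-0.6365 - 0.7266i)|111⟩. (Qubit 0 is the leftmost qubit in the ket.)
-0.183|010⟩ + 0.183|011⟩ + (-0.4501 - 0.5138i)|110⟩ + (0.4501 + 0.5138i)|111⟩

H on qubit 2 mixes each pair of kets that differ only in qubit 2: amplitudes (a, b) of (|…0…⟩, |…1…⟩) become ((a + b)/√2, (a − b)/√2). Kets absent from the input have amplitude 0.
(|010⟩, |011⟩): (a, b) = (0, -0.2588) → (-0.183, 0.183)
(|110⟩, |111⟩): (a, b) = (0, (-0.6365 - 0.7266i)) → ((-0.4501 - 0.5138i), (0.4501 + 0.5138i))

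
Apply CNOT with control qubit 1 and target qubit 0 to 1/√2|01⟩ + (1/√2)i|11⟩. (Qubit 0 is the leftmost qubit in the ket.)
(1/√2)i|01⟩ + 1/√2|11⟩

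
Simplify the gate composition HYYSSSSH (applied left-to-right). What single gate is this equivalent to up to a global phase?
I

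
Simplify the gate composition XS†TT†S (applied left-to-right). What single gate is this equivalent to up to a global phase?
X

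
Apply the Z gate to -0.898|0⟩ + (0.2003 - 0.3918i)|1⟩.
-0.898|0⟩ + (-0.2003 + 0.3918i)|1⟩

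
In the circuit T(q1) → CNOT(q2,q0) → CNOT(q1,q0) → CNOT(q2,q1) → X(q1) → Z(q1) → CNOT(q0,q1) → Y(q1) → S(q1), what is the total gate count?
9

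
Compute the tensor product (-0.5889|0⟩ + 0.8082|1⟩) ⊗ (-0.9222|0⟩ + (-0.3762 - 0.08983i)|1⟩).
0.5431|00⟩ + (0.2215 + 0.0529i)|01⟩ - 0.7453|10⟩ + (-0.304 - 0.0726i)|11⟩

amp(|b₁b₂…⟩) = product of the factor amplitudes for bits b₁, b₂, …; only kets whose every factor amplitude is nonzero survive.
|00⟩: (-0.5889)(-0.9222) = 0.5431
|01⟩: (-0.5889)(-0.3762 - 0.08983i) = (0.2215 + 0.0529i)
|10⟩: (0.8082)(-0.9222) = -0.7453
|11⟩: (0.8082)(-0.3762 - 0.08983i) = (-0.304 - 0.0726i)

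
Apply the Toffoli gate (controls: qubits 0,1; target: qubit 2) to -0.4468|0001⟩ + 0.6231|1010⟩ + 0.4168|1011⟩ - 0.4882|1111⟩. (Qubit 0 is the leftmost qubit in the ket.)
-0.4468|0001⟩ + 0.6231|1010⟩ + 0.4168|1011⟩ - 0.4882|1101⟩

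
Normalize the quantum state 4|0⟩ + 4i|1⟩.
1/√2|0⟩ + (1/√2)i|1⟩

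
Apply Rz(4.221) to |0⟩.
(-0.5139 - 0.8579i)|0⟩

Rz(4.221) = [[e^(−iθ/2), 0], [0, e^(iθ/2)]] with e^(±iθ/2) = cos(θ/2) ± i·sin(θ/2); θ = 4.221, cos(θ/2) ≈ -0.513882, sin(θ/2) ≈ 0.857861.
With a = amp(|0⟩) = 1 and b = amp(|1⟩) = 0:
new amp(|0⟩) = (-0.513882 - 0.857861i)·a = (-0.5139 - 0.8579i)
new amp(|1⟩) = (-0.513882 + 0.857861i)·b = 0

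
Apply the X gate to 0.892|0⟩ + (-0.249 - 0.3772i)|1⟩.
(-0.249 - 0.3772i)|0⟩ + 0.892|1⟩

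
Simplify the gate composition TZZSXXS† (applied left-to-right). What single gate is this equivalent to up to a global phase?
T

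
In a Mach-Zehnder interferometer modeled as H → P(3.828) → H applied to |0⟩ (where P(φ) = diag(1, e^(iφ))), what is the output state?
(0.1132 - 0.3169i)|0⟩ + (0.8868 + 0.3169i)|1⟩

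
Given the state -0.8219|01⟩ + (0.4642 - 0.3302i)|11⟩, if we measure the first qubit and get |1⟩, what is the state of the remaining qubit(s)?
(0.8149 - 0.5796i)|1⟩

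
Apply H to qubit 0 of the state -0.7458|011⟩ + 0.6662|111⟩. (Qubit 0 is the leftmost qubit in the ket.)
-0.05629|011⟩ - 0.9984|111⟩

H on qubit 0 mixes each pair of kets that differ only in qubit 0: amplitudes (a, b) of (|…0…⟩, |…1…⟩) become ((a + b)/√2, (a − b)/√2). Kets absent from the input have amplitude 0.
(|011⟩, |111⟩): (a, b) = (-0.7458, 0.6662) → (-0.05629, -0.9984)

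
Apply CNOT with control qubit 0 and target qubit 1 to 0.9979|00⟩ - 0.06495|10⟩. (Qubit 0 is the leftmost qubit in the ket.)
0.9979|00⟩ - 0.06495|11⟩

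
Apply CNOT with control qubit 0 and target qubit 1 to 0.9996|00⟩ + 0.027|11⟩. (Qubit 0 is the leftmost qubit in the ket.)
0.9996|00⟩ + 0.027|10⟩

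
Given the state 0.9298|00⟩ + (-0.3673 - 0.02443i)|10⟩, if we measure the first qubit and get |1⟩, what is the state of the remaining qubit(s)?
(-0.9978 - 0.06637i)|0⟩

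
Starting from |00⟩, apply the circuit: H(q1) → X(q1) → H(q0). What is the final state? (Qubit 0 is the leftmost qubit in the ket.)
1/2|00⟩ + 1/2|01⟩ + 1/2|10⟩ + 1/2|11⟩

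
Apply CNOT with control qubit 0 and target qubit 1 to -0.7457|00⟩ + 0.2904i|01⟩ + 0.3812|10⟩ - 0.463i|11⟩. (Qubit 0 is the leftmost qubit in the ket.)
-0.7457|00⟩ + 0.2904i|01⟩ - 0.463i|10⟩ + 0.3812|11⟩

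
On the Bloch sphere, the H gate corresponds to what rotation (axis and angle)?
Rotation by π around the (x+z)/√2 axis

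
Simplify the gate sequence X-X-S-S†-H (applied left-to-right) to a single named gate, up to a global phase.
H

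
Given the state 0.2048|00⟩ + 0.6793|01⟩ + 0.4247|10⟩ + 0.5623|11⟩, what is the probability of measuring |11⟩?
0.3162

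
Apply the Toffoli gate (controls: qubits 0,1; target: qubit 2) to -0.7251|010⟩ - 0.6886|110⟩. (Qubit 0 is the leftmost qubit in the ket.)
-0.7251|010⟩ - 0.6886|111⟩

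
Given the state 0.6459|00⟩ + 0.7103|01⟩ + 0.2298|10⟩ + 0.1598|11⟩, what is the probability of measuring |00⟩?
0.4172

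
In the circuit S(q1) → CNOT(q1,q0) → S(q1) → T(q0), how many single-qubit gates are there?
3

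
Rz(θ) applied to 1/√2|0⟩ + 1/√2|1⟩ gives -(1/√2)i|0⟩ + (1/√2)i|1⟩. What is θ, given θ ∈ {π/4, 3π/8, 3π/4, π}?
π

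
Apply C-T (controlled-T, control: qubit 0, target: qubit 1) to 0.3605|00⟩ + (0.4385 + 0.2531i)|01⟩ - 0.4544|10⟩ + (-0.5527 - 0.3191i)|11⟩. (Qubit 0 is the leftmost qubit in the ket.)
0.3605|00⟩ + (0.4385 + 0.2531i)|01⟩ - 0.4544|10⟩ + (-0.1652 - 0.6165i)|11⟩

C-T leaves the control-|0⟩ kets |00⟩, |01⟩ unchanged and applies T to qubit 1 on the control-|1⟩ pair (|10⟩, |11⟩).
T = [[1, 0], [0, (1/√2 + (1/√2)i)]].
With a = amp(|10⟩) = -0.4544 and b = amp(|11⟩) = (-0.5527 - 0.3191i):
new amp(|10⟩) = (1)·a = -0.4544
new amp(|11⟩) = (1/√2 + (1/√2)i)·b = (-0.1652 - 0.6165i)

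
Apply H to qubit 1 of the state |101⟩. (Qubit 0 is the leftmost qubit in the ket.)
1/√2|101⟩ + 1/√2|111⟩

H on qubit 1 mixes each pair of kets that differ only in qubit 1: amplitudes (a, b) of (|…0…⟩, |…1…⟩) become ((a + b)/√2, (a − b)/√2). Kets absent from the input have amplitude 0.
(|101⟩, |111⟩): (a, b) = (1, 0) → (1/√2, 1/√2)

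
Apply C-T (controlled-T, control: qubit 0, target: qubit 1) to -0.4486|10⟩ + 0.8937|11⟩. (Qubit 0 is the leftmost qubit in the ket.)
-0.4486|10⟩ + (0.6319 + 0.6319i)|11⟩

C-T leaves the control-|0⟩ kets |00⟩, |01⟩ unchanged and applies T to qubit 1 on the control-|1⟩ pair (|10⟩, |11⟩).
T = [[1, 0], [0, (1/√2 + (1/√2)i)]].
With a = amp(|10⟩) = -0.4486 and b = amp(|11⟩) = 0.8937:
new amp(|10⟩) = (1)·a = -0.4486
new amp(|11⟩) = (1/√2 + (1/√2)i)·b = (0.6319 + 0.6319i)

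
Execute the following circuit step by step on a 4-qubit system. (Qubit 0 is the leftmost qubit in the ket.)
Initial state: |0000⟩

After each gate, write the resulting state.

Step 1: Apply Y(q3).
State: i|0001⟩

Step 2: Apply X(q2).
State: i|0011⟩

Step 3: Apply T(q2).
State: (-1/√2 + (1/√2)i)|0011⟩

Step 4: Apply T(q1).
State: (-1/√2 + (1/√2)i)|0011⟩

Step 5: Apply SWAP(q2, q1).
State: (-1/√2 + (1/√2)i)|0101⟩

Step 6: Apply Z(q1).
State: (1/√2 - (1/√2)i)|0101⟩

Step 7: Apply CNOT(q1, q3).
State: (1/√2 - (1/√2)i)|0100⟩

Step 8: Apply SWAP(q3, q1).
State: (1/√2 - (1/√2)i)|0001⟩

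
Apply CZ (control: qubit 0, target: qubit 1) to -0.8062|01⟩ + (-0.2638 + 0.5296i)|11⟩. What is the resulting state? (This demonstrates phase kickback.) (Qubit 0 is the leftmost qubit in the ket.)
-0.8062|01⟩ + (0.2638 - 0.5296i)|11⟩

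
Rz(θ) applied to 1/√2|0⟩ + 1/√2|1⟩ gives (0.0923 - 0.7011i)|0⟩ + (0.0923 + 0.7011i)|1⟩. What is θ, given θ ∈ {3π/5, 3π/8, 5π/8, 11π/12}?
11π/12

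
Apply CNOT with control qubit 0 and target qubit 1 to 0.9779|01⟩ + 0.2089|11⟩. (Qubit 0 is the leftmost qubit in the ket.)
0.9779|01⟩ + 0.2089|10⟩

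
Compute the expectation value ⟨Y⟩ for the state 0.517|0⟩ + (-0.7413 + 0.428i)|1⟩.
0.4426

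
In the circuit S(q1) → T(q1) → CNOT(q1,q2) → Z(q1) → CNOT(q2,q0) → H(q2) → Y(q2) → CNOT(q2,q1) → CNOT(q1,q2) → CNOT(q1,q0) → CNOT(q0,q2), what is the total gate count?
11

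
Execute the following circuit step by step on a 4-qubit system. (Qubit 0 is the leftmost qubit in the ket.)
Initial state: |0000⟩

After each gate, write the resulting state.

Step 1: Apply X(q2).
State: |0010⟩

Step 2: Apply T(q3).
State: |0010⟩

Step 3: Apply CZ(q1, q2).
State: |0010⟩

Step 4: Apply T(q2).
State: (1/√2 + (1/√2)i)|0010⟩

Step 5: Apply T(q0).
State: (1/√2 + (1/√2)i)|0010⟩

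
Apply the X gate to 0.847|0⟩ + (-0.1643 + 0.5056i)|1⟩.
(-0.1643 + 0.5056i)|0⟩ + 0.847|1⟩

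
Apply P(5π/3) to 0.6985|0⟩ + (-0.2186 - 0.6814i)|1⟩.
0.6985|0⟩ + (-0.6994 - 0.1514i)|1⟩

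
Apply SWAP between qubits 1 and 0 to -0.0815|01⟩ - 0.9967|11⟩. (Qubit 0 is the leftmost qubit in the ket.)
-0.0815|10⟩ - 0.9967|11⟩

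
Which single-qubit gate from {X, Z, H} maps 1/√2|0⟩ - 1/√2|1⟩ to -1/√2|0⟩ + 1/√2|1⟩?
X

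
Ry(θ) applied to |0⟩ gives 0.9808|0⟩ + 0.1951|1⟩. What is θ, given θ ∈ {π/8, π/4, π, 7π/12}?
π/8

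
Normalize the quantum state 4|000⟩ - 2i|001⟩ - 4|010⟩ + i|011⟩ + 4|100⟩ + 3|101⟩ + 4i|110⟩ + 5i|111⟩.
0.3941|000⟩ - 0.1971i|001⟩ - 0.3941|010⟩ + 0.09853i|011⟩ + 0.3941|100⟩ + 0.2956|101⟩ + 0.3941i|110⟩ + 0.4927i|111⟩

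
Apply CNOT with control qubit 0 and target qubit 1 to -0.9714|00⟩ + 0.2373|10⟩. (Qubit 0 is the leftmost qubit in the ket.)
-0.9714|00⟩ + 0.2373|11⟩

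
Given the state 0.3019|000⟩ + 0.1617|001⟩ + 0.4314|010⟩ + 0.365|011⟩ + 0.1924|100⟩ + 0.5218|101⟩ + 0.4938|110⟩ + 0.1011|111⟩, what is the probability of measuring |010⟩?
0.1861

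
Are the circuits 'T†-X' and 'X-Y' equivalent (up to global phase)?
No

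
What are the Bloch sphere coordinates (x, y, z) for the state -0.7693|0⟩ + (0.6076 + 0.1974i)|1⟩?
(-0.9349, -0.3037, 0.1837)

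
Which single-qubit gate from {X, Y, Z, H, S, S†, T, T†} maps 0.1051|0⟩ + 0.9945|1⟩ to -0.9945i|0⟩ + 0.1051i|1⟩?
Y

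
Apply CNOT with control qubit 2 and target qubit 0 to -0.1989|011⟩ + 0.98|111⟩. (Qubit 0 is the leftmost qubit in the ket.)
0.98|011⟩ - 0.1989|111⟩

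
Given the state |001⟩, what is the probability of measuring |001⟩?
1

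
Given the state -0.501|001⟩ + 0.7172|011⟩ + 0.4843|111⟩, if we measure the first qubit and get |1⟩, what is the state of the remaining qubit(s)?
|11⟩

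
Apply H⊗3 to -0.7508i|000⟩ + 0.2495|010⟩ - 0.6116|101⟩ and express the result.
(-0.128 - 0.2654i)|000⟩ + (0.3044 - 0.2654i)|001⟩ + (-0.3044 - 0.2654i)|010⟩ + (0.128 - 0.2654i)|011⟩ + (0.3044 - 0.2654i)|100⟩ + (-0.128 - 0.2654i)|101⟩ + (0.128 - 0.2654i)|110⟩ + (-0.3044 - 0.2654i)|111⟩

H⊗3 gives amp(|y⟩) = (1/2√2) Σ_x (−1)^(x·y) amp(|x⟩), where x·y is the number of positions in which both x and y have a 1.
|000⟩: (-0.7508i + 0.2495 - 0.6116)/(2√2) = (-0.128 - 0.2654i)
|001⟩: (-0.7508i + 0.2495 + 0.6116)/(2√2) = (0.3044 - 0.2654i)
|010⟩: (-0.7508i - 0.2495 - 0.6116)/(2√2) = (-0.3044 - 0.2654i)
|011⟩: (-0.7508i - 0.2495 + 0.6116)/(2√2) = (0.128 - 0.2654i)
|100⟩: (-0.7508i + 0.2495 + 0.6116)/(2√2) = (0.3044 - 0.2654i)
|101⟩: (-0.7508i + 0.2495 - 0.6116)/(2√2) = (-0.128 - 0.2654i)
|110⟩: (-0.7508i - 0.2495 + 0.6116)/(2√2) = (0.128 - 0.2654i)
|111⟩: (-0.7508i - 0.2495 - 0.6116)/(2√2) = (-0.3044 - 0.2654i)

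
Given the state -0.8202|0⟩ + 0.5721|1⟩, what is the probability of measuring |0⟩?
0.6727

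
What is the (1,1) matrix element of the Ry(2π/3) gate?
1/2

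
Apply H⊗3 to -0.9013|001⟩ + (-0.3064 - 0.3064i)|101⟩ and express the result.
(-0.427 - 0.1083i)|000⟩ + (0.427 + 0.1083i)|001⟩ + (-0.427 - 0.1083i)|010⟩ + (0.427 + 0.1083i)|011⟩ + (-0.2103 + 0.1083i)|100⟩ + (0.2103 - 0.1083i)|101⟩ + (-0.2103 + 0.1083i)|110⟩ + (0.2103 - 0.1083i)|111⟩

H⊗3 gives amp(|y⟩) = (1/2√2) Σ_x (−1)^(x·y) amp(|x⟩), where x·y is the number of positions in which both x and y have a 1.
|000⟩: (-0.9013 + (-0.3064 - 0.3064i))/(2√2) = (-0.427 - 0.1083i)
|001⟩: (0.9013 - (-0.3064 - 0.3064i))/(2√2) = (0.427 + 0.1083i)
|010⟩: (-0.9013 + (-0.3064 - 0.3064i))/(2√2) = (-0.427 - 0.1083i)
|011⟩: (0.9013 - (-0.3064 - 0.3064i))/(2√2) = (0.427 + 0.1083i)
|100⟩: (-0.9013 - (-0.3064 - 0.3064i))/(2√2) = (-0.2103 + 0.1083i)
|101⟩: (0.9013 + (-0.3064 - 0.3064i))/(2√2) = (0.2103 - 0.1083i)
|110⟩: (-0.9013 - (-0.3064 - 0.3064i))/(2√2) = (-0.2103 + 0.1083i)
|111⟩: (0.9013 + (-0.3064 - 0.3064i))/(2√2) = (0.2103 - 0.1083i)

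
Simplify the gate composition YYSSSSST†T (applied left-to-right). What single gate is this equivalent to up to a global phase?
S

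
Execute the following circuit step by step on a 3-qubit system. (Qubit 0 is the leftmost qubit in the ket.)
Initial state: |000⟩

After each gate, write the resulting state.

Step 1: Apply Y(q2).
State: i|001⟩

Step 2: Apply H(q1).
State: (1/√2)i|001⟩ + (1/√2)i|011⟩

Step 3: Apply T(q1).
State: (1/√2)i|001⟩ + (-1/2 + (1/2)i)|011⟩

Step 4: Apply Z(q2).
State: -(1/√2)i|001⟩ + (1/2 - (1/2)i)|011⟩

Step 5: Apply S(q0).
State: -(1/√2)i|001⟩ + (1/2 - (1/2)i)|011⟩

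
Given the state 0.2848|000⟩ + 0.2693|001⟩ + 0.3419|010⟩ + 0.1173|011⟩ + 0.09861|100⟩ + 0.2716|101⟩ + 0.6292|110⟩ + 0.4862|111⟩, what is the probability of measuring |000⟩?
0.08111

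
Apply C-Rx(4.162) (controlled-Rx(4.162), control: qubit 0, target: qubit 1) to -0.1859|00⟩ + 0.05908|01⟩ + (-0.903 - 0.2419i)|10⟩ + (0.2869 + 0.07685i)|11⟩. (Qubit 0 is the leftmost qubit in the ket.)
-0.1859|00⟩ + 0.05908|01⟩ + (0.508 - 0.1322i)|10⟩ + (-0.3512 + 0.7505i)|11⟩

C-Rx(4.162) leaves the control-|0⟩ kets |00⟩, |01⟩ unchanged and applies Rx(4.162) to qubit 1 on the control-|1⟩ pair (|10⟩, |11⟩).
Rx(4.162) = [[cos(θ/2), −i·sin(θ/2)], [−i·sin(θ/2), cos(θ/2)]]; θ = 4.162, cos(θ/2) ≈ -0.488355, sin(θ/2) ≈ 0.872645.
With a = amp(|10⟩) = (-0.903 - 0.2419i) and b = amp(|11⟩) = (0.2869 + 0.07685i):
new amp(|10⟩) = (-0.488355)·a + (-0.872645i)·b = (0.508 - 0.1322i)
new amp(|11⟩) = (-0.872645i)·a + (-0.488355)·b = (-0.3512 + 0.7505i)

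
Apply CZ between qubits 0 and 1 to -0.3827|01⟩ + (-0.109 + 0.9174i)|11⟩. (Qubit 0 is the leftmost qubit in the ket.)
-0.3827|01⟩ + (0.109 - 0.9174i)|11⟩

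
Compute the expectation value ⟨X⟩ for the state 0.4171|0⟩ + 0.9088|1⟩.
0.7581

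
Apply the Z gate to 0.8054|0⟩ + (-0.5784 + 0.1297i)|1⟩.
0.8054|0⟩ + (0.5784 - 0.1297i)|1⟩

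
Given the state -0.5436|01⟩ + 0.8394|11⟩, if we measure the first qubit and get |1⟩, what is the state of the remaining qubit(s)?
|1⟩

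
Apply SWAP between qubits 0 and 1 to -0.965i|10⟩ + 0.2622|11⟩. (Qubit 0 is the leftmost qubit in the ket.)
-0.965i|01⟩ + 0.2622|11⟩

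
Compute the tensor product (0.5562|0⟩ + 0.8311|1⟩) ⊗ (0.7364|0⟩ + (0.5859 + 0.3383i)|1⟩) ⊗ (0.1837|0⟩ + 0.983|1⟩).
0.07524|000⟩ + 0.4026|001⟩ + (0.05986 + 0.03457i)|010⟩ + (0.3203 + 0.185i)|011⟩ + 0.1124|100⟩ + 0.6016|101⟩ + (0.08945 + 0.05165i)|110⟩ + (0.4787 + 0.2764i)|111⟩

amp(|b₁b₂…⟩) = product of the factor amplitudes for bits b₁, b₂, …; only kets whose every factor amplitude is nonzero survive.
|000⟩: (0.5562)(0.7364)(0.1837) = 0.07524
|001⟩: (0.5562)(0.7364)(0.983) = 0.4026
|010⟩: (0.5562)(0.5859 + 0.3383i)(0.1837) = (0.05986 + 0.03457i)
|011⟩: (0.5562)(0.5859 + 0.3383i)(0.983) = (0.3203 + 0.185i)
|100⟩: (0.8311)(0.7364)(0.1837) = 0.1124
|101⟩: (0.8311)(0.7364)(0.983) = 0.6016
|110⟩: (0.8311)(0.5859 + 0.3383i)(0.1837) = (0.08945 + 0.05165i)
|111⟩: (0.8311)(0.5859 + 0.3383i)(0.983) = (0.4787 + 0.2764i)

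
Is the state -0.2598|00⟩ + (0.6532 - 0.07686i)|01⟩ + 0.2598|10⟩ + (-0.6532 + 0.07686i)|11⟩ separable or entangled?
Separable

Writing the state as a|00⟩ + b|01⟩ + c|10⟩ + d|11⟩, it is a product state iff ad − bc = 0.
Here (a, b, c, d) = (-0.2598, (0.6532 - 0.07686i), 0.2598, (-0.6532 + 0.07686i)): ad − bc = (-0.2598)(-0.6532 + 0.07686i) − (0.6532 - 0.07686i)(0.2598) = 0, so the state is separable.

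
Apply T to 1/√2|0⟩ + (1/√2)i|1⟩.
1/√2|0⟩ + (-1/2 + (1/2)i)|1⟩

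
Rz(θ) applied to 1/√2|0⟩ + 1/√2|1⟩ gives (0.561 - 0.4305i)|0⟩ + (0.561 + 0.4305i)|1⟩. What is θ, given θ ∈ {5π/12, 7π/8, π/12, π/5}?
5π/12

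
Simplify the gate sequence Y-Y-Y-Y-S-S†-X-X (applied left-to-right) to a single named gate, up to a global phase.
I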